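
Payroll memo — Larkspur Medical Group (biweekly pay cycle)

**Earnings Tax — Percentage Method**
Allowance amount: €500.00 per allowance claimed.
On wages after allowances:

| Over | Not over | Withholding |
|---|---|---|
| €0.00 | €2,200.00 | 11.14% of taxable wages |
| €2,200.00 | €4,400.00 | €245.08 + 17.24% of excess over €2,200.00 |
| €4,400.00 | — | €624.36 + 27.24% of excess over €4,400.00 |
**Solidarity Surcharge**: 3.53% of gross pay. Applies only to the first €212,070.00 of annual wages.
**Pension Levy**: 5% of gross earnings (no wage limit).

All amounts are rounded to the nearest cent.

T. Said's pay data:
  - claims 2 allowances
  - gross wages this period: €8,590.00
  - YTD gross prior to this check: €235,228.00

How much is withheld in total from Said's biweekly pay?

€1,922.82

Earnings Tax: taxable = €8,590.00 − 2×€500.00 = €7,590.00
  €624.36 + 27.24% × (€7,590.00 − €4,400.00) = €624.36 + 27.24% × €3,190.00 = €1,493.32
Solidarity Surcharge: YTD €235,228.00 ≥ cap €212,070.00 → €0.00
Pension Levy: 5% × €8,590.00 = €429.50
Total: €1,493.32 + €0.00 + €429.50 = €1,922.82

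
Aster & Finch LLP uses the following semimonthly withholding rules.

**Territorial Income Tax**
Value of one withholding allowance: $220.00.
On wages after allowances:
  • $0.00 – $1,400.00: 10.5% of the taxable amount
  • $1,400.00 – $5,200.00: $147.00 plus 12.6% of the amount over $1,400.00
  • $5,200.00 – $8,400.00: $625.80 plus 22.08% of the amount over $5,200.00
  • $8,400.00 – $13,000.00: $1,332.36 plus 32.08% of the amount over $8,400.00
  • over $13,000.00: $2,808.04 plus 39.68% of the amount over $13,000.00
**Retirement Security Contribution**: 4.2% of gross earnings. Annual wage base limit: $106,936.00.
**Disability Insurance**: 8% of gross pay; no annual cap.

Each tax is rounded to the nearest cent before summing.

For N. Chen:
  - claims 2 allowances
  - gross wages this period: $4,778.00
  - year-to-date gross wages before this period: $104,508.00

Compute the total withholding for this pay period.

Territorial Income Tax: taxable = $4,778.00 − 2×$220.00 = $4,338.00
  $147.00 + 12.6% × ($4,338.00 − $1,400.00) = $147.00 + 12.6% × $2,938.00 = $517.19
Retirement Security Contribution: cap $106,936.00 − YTD $104,508.00 = $2,428.00 subject; 4.2% × $2,428.00 = $101.98
Disability Insurance: 8% × $4,778.00 = $382.24
Total: $517.19 + $101.98 + $382.24 = $1,001.41

$1,001.41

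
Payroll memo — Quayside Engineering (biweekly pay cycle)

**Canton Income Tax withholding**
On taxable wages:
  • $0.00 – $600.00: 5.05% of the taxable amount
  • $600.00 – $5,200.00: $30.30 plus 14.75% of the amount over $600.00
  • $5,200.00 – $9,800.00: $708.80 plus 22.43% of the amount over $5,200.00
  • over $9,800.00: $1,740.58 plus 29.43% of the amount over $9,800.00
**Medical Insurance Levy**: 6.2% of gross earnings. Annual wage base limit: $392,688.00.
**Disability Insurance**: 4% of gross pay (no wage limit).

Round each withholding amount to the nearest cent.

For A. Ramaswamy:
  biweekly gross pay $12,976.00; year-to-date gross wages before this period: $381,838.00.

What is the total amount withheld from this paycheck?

Canton Income Tax: taxable = $12,976.00
  $1,740.58 + 29.43% × ($12,976.00 − $9,800.00) = $1,740.58 + 29.43% × $3,176.00 = $2,675.28
Medical Insurance Levy: cap $392,688.00 − YTD $381,838.00 = $10,850.00 subject; 6.2% × $10,850.00 = $672.70
Disability Insurance: 4% × $12,976.00 = $519.04
Total: $2,675.28 + $672.70 + $519.04 = $3,867.02

$3,867.02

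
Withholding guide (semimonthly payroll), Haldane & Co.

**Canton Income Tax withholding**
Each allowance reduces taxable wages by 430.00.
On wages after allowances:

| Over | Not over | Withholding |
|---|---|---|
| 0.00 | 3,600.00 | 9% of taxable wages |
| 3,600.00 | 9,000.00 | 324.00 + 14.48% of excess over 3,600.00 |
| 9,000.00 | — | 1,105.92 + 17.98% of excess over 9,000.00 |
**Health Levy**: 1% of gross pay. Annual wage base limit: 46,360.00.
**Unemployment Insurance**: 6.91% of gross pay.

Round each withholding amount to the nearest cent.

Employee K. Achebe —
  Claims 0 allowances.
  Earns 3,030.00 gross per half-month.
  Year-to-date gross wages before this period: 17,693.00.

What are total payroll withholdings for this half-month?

Canton Income Tax: taxable = 3,030.00
  9% × 3,030.00 = 272.70
Health Levy: 1% × 3,030.00 = 30.30
Unemployment Insurance: 6.91% × 3,030.00 = 209.37
Total: 272.70 + 30.30 + 209.37 = 512.37

512.37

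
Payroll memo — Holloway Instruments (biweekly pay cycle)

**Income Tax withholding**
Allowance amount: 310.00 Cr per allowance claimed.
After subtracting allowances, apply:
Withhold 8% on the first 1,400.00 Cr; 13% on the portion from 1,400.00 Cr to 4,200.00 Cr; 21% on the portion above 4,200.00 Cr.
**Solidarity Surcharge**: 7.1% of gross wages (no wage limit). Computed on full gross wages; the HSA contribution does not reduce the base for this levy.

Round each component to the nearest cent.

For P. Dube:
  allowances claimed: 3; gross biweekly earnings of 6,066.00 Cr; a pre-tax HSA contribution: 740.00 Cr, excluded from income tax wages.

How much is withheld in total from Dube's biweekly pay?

947.85 Cr

Income Tax: taxable = 6,066.00 Cr − 740.00 Cr − 3×310.00 Cr = 4,396.00 Cr
  476.00 Cr + 21% × (4,396.00 Cr − 4,200.00 Cr) = 476.00 Cr + 21% × 196.00 Cr = 517.16 Cr
Solidarity Surcharge: 7.1% × 6,066.00 Cr = 430.69 Cr
Total: 517.16 Cr + 430.69 Cr = 947.85 Cr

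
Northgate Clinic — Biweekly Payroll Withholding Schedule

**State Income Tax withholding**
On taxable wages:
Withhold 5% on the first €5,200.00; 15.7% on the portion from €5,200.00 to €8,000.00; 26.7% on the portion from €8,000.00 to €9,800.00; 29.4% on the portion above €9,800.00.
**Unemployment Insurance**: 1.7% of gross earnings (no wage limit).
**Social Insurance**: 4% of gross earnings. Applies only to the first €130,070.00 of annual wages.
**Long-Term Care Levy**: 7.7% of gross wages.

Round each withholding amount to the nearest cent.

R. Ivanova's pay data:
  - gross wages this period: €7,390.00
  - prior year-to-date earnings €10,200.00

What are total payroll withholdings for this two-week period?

€1,594.09

State Income Tax: taxable = €7,390.00
  €260.00 + 15.7% × (€7,390.00 − €5,200.00) = €260.00 + 15.7% × €2,190.00 = €603.83
Unemployment Insurance: 1.7% × €7,390.00 = €125.63
Social Insurance: 4% × €7,390.00 = €295.60
Long-Term Care Levy: 7.7% × €7,390.00 = €569.03
Total: €603.83 + €125.63 + €295.60 + €569.03 = €1,594.09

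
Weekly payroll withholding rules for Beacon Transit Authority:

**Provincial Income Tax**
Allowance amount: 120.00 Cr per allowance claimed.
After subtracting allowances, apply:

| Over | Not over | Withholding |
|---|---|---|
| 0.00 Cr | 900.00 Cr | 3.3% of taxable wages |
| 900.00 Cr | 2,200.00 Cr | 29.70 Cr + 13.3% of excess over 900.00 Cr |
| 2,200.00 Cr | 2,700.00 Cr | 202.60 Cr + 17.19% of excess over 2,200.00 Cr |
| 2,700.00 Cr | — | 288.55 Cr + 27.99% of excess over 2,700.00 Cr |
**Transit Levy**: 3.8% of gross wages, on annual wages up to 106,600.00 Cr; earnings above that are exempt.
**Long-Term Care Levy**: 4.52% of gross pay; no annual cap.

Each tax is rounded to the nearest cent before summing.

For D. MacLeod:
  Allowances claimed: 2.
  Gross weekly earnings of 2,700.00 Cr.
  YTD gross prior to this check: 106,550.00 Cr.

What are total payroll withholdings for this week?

371.23 Cr

Provincial Income Tax: taxable = 2,700.00 Cr − 2×120.00 Cr = 2,460.00 Cr
  202.60 Cr + 17.19% × (2,460.00 Cr − 2,200.00 Cr) = 202.60 Cr + 17.19% × 260.00 Cr = 247.29 Cr
Transit Levy: cap 106,600.00 Cr − YTD 106,550.00 Cr = 50.00 Cr subject; 3.8% × 50.00 Cr = 1.90 Cr
Long-Term Care Levy: 4.52% × 2,700.00 Cr = 122.04 Cr
Total: 247.29 Cr + 1.90 Cr + 122.04 Cr = 371.23 Cr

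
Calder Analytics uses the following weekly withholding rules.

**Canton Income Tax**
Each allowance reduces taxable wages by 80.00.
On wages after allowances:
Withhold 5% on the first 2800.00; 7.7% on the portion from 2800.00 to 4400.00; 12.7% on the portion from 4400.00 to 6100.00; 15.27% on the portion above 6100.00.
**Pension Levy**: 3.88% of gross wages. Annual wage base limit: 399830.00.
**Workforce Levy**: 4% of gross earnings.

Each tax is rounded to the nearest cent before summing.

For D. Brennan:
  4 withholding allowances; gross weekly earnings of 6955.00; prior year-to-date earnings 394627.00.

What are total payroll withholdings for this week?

1040.87

Canton Income Tax: taxable = 6955.00 − 4×80.00 = 6635.00
  479.10 + 15.27% × (6635.00 − 6100.00) = 479.10 + 15.27% × 535.00 = 560.79
Pension Levy: cap 399830.00 − YTD 394627.00 = 5203.00 subject; 3.88% × 5203.00 = 201.88
Workforce Levy: 4% × 6955.00 = 278.20
Total: 560.79 + 201.88 + 278.20 = 1040.87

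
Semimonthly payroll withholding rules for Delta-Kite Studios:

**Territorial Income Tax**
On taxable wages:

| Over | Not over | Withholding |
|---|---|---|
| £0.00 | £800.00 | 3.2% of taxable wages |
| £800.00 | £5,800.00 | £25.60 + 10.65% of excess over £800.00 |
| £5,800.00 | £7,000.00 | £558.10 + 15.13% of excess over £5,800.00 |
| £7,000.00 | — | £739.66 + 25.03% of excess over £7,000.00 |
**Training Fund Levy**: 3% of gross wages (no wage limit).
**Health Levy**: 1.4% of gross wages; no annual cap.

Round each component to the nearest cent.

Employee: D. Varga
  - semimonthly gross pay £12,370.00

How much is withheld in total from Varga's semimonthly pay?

£2,628.05

Territorial Income Tax: taxable = £12,370.00
  £739.66 + 25.03% × (£12,370.00 − £7,000.00) = £739.66 + 25.03% × £5,370.00 = £2,083.77
Training Fund Levy: 3% × £12,370.00 = £371.10
Health Levy: 1.4% × £12,370.00 = £173.18
Total: £2,083.77 + £371.10 + £173.18 = £2,628.05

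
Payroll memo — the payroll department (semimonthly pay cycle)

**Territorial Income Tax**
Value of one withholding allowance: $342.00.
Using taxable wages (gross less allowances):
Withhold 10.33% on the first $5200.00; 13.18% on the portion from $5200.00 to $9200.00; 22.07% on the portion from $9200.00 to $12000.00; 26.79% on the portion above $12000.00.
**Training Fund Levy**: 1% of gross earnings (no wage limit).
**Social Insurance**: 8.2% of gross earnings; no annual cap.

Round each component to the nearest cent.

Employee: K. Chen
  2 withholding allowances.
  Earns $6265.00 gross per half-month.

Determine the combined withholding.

$1163.76

Territorial Income Tax: taxable = $6265.00 − 2×$342.00 = $5581.00
  $537.16 + 13.18% × ($5581.00 − $5200.00) = $537.16 + 13.18% × $381.00 = $587.38
Training Fund Levy: 1% × $6265.00 = $62.65
Social Insurance: 8.2% × $6265.00 = $513.73
Total: $587.38 + $62.65 + $513.73 = $1163.76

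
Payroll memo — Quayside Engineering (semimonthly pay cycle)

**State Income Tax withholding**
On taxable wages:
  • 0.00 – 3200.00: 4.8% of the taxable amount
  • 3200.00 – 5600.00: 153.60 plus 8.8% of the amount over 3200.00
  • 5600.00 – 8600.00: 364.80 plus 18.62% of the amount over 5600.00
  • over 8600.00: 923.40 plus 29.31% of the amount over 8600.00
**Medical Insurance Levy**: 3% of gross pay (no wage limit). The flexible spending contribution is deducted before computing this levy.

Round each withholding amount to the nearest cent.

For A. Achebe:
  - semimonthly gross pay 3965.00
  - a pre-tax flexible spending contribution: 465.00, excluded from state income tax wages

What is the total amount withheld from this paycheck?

State Income Tax: taxable = 3965.00 − 465.00 = 3500.00
  153.60 + 8.8% × (3500.00 − 3200.00) = 153.60 + 8.8% × 300.00 = 180.00
Medical Insurance Levy: 3% × 3500.00 = 105.00
Total: 180.00 + 105.00 = 285.00

285.00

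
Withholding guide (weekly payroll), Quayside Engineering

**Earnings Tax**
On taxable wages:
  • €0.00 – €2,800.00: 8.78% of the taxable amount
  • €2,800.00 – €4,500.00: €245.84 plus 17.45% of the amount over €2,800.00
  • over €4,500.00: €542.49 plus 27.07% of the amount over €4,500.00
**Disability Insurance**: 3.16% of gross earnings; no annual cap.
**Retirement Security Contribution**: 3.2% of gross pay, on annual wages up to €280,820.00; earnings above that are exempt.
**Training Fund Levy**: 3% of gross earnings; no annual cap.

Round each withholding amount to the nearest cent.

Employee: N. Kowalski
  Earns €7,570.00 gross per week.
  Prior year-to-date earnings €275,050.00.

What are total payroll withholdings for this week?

Earnings Tax: taxable = €7,570.00
  €542.49 + 27.07% × (€7,570.00 − €4,500.00) = €542.49 + 27.07% × €3,070.00 = €1,373.54
Disability Insurance: 3.16% × €7,570.00 = €239.21
Retirement Security Contribution: cap €280,820.00 − YTD €275,050.00 = €5,770.00 subject; 3.2% × €5,770.00 = €184.64
Training Fund Levy: 3% × €7,570.00 = €227.10
Total: €1,373.54 + €239.21 + €184.64 + €227.10 = €2,024.49

€2,024.49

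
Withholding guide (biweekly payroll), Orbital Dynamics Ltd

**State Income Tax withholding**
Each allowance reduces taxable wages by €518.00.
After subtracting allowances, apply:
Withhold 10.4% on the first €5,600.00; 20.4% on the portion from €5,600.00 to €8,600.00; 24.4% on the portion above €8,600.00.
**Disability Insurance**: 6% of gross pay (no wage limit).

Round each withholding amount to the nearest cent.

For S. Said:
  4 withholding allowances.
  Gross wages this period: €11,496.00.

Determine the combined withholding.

State Income Tax: taxable = €11,496.00 − 4×€518.00 = €9,424.00
  €1,194.40 + 24.4% × (€9,424.00 − €8,600.00) = €1,194.40 + 24.4% × €824.00 = €1,395.46
Disability Insurance: 6% × €11,496.00 = €689.76
Total: €1,395.46 + €689.76 = €2,085.22

€2,085.22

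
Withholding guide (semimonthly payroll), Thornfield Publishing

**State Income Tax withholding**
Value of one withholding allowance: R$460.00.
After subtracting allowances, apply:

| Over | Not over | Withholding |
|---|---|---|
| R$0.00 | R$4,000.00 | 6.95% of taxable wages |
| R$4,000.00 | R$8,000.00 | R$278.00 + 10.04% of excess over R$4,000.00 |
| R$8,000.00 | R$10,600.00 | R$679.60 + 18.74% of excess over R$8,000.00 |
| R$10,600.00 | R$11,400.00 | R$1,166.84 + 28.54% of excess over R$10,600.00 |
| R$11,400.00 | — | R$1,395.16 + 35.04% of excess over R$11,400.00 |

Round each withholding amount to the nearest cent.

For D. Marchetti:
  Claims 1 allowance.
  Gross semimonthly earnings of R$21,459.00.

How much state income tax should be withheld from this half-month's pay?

State Income Tax: taxable = R$21,459.00 − 1×R$460.00 = R$20,999.00
  R$1,395.16 + 35.04% × (R$20,999.00 − R$11,400.00) = R$1,395.16 + 35.04% × R$9,599.00 = R$4,758.65

R$4,758.65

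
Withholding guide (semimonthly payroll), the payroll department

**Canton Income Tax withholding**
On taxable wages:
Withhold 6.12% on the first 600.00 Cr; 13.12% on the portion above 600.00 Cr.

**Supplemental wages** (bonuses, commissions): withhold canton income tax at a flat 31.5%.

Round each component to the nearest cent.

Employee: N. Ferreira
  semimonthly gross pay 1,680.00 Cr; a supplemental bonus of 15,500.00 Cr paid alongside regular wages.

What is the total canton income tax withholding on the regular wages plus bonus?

Canton Income Tax: taxable = 1,680.00 Cr
  36.72 Cr + 13.12% × (1,680.00 Cr − 600.00 Cr) = 36.72 Cr + 13.12% × 1,080.00 Cr = 178.42 Cr
Supplemental (31.5% flat on bonus): 31.5% × 15,500.00 Cr = 4,882.50 Cr
Total canton income tax: 178.42 Cr + 4,882.50 Cr = 5,060.92 Cr

5,060.92 Cr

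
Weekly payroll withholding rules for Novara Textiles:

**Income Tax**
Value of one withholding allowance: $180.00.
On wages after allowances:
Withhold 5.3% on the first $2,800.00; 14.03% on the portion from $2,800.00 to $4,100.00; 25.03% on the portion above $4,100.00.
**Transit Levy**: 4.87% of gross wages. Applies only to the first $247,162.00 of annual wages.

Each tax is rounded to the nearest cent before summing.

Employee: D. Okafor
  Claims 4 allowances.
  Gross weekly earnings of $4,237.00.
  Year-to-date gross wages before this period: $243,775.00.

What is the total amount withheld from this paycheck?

Income Tax: taxable = $4,237.00 − 4×$180.00 = $3,517.00
  $148.40 + 14.03% × ($3,517.00 − $2,800.00) = $148.40 + 14.03% × $717.00 = $249.00
Transit Levy: cap $247,162.00 − YTD $243,775.00 = $3,387.00 subject; 4.87% × $3,387.00 = $164.95
Total: $249.00 + $164.95 = $413.95

$413.95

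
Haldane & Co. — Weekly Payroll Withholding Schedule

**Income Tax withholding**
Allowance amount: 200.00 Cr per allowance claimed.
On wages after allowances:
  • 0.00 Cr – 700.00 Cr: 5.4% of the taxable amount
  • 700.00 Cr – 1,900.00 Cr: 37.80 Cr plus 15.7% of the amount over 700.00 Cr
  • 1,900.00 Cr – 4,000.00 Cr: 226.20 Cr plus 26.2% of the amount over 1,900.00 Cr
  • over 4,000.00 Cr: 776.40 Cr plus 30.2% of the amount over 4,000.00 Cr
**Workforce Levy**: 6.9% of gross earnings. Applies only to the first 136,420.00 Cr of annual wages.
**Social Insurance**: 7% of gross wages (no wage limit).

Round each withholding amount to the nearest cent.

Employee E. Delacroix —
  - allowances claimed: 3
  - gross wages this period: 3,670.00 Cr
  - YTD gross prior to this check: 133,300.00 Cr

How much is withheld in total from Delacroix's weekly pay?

Income Tax: taxable = 3,670.00 Cr − 3×200.00 Cr = 3,070.00 Cr
  226.20 Cr + 26.2% × (3,070.00 Cr − 1,900.00 Cr) = 226.20 Cr + 26.2% × 1,170.00 Cr = 532.74 Cr
Workforce Levy: cap 136,420.00 Cr − YTD 133,300.00 Cr = 3,120.00 Cr subject; 6.9% × 3,120.00 Cr = 215.28 Cr
Social Insurance: 7% × 3,670.00 Cr = 256.90 Cr
Total: 532.74 Cr + 215.28 Cr + 256.90 Cr = 1,004.92 Cr

1,004.92 Cr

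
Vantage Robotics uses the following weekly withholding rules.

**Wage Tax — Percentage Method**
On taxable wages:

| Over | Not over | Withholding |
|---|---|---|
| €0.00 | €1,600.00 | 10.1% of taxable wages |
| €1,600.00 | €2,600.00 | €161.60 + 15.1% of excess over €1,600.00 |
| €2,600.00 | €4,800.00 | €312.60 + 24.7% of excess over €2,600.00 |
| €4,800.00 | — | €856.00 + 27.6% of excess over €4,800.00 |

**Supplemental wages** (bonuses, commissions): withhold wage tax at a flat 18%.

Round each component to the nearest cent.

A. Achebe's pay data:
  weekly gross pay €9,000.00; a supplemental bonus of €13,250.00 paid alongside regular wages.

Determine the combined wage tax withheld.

Wage Tax: taxable = €9,000.00
  €856.00 + 27.6% × (€9,000.00 − €4,800.00) = €856.00 + 27.6% × €4,200.00 = €2,015.20
Supplemental (18% flat on bonus): 18% × €13,250.00 = €2,385.00
Total wage tax: €2,015.20 + €2,385.00 = €4,400.20

€4,400.20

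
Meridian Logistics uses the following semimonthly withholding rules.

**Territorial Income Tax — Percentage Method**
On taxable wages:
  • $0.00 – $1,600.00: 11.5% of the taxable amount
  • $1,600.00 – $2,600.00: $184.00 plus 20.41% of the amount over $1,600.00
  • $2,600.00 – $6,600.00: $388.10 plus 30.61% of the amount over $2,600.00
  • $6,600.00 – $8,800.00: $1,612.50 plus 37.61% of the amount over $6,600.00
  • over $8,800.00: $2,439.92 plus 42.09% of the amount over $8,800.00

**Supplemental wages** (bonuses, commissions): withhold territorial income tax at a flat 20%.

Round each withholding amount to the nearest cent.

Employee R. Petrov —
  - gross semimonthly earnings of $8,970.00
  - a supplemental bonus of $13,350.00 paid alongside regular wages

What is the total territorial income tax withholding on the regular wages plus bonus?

Territorial Income Tax: taxable = $8,970.00
  $2,439.92 + 42.09% × ($8,970.00 − $8,800.00) = $2,439.92 + 42.09% × $170.00 = $2,511.47
Supplemental (20% flat on bonus): 20% × $13,350.00 = $2,670.00
Total territorial income tax: $2,511.47 + $2,670.00 = $5,181.47

$5,181.47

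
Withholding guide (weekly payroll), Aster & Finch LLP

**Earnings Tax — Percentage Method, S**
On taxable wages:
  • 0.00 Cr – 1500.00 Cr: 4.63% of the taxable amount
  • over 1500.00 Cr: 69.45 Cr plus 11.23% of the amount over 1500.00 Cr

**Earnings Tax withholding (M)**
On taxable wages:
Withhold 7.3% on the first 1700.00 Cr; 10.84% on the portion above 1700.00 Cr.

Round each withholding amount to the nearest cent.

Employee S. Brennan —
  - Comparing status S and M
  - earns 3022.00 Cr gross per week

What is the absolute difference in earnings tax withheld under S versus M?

27.03 Cr

Earnings Tax (S): taxable = 3022.00 Cr
  69.45 Cr + 11.23% × (3022.00 Cr − 1500.00 Cr) = 69.45 Cr + 11.23% × 1522.00 Cr = 240.37 Cr
Earnings Tax (M): taxable = 3022.00 Cr
  124.10 Cr + 10.84% × (3022.00 Cr − 1700.00 Cr) = 124.10 Cr + 10.84% × 1322.00 Cr = 267.40 Cr
Difference: |240.37 Cr − 267.40 Cr| = 27.03 Cr (higher under M)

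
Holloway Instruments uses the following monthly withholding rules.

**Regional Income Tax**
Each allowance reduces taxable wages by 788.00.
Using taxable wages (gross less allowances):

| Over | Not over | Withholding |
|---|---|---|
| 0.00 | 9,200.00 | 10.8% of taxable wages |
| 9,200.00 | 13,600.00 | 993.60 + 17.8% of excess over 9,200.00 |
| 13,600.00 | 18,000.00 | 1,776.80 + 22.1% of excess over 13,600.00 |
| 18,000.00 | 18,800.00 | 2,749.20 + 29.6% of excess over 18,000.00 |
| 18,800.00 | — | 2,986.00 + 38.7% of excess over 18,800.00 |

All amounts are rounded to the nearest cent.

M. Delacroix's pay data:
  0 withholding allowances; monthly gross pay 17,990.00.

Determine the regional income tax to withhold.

2,746.99

Regional Income Tax: taxable = 17,990.00
  1,776.80 + 22.1% × (17,990.00 − 13,600.00) = 1,776.80 + 22.1% × 4,390.00 = 2,746.99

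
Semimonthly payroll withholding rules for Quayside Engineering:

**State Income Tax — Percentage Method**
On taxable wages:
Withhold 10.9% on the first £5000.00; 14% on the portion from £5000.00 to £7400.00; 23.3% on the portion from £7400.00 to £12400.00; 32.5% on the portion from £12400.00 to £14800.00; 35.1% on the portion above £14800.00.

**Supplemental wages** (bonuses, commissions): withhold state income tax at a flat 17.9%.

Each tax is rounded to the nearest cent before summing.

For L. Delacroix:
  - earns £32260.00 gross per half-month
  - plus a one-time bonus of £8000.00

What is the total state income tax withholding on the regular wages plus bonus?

£10386.46

State Income Tax: taxable = £32260.00
  £2826.00 + 35.1% × (£32260.00 − £14800.00) = £2826.00 + 35.1% × £17460.00 = £8954.46
Supplemental (17.9% flat on bonus): 17.9% × £8000.00 = £1432.00
Total state income tax: £8954.46 + £1432.00 = £10386.46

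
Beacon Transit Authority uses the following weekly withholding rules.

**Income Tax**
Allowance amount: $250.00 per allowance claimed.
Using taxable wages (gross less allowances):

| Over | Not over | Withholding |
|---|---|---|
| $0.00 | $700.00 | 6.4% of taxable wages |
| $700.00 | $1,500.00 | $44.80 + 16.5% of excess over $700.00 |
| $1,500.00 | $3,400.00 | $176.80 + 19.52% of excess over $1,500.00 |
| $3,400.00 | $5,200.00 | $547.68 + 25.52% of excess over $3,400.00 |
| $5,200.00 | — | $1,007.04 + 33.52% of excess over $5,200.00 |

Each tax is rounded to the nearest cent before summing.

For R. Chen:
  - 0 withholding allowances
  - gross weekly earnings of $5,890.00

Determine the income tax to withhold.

$1,238.33

Income Tax: taxable = $5,890.00
  $1,007.04 + 33.52% × ($5,890.00 − $5,200.00) = $1,007.04 + 33.52% × $690.00 = $1,238.33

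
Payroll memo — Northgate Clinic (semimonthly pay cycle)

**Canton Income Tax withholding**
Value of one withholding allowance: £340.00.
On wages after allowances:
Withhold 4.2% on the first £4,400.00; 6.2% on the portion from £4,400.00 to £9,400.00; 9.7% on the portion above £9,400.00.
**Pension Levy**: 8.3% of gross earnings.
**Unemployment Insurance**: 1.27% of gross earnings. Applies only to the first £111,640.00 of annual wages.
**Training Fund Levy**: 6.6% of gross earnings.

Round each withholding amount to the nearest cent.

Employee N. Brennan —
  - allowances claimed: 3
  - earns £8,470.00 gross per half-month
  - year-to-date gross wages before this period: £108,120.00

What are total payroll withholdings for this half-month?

£1,680.63

Canton Income Tax: taxable = £8,470.00 − 3×£340.00 = £7,450.00
  £184.80 + 6.2% × (£7,450.00 − £4,400.00) = £184.80 + 6.2% × £3,050.00 = £373.90
Pension Levy: 8.3% × £8,470.00 = £703.01
Unemployment Insurance: cap £111,640.00 − YTD £108,120.00 = £3,520.00 subject; 1.27% × £3,520.00 = £44.70
Training Fund Levy: 6.6% × £8,470.00 = £559.02
Total: £373.90 + £703.01 + £44.70 + £559.02 = £1,680.63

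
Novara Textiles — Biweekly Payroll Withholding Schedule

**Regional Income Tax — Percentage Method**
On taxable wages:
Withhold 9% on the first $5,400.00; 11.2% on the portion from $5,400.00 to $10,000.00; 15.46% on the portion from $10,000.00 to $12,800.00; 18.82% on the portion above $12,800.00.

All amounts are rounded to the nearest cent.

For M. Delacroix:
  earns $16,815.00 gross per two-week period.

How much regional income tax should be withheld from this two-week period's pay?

$2,189.70

Regional Income Tax: taxable = $16,815.00
  $1,434.08 + 18.82% × ($16,815.00 − $12,800.00) = $1,434.08 + 18.82% × $4,015.00 = $2,189.70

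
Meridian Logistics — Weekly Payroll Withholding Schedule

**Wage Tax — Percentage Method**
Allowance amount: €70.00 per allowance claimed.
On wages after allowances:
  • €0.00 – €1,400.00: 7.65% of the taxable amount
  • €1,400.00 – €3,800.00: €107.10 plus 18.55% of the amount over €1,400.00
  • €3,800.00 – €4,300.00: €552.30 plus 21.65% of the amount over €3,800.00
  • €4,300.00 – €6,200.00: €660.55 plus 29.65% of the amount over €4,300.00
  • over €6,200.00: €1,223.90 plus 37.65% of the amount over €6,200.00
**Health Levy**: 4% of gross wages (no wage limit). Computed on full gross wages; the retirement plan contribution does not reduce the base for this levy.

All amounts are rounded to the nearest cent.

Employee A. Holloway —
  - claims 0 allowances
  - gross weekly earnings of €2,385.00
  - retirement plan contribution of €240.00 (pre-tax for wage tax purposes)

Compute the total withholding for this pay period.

Wage Tax: taxable = €2,385.00 − €240.00 = €2,145.00
  €107.10 + 18.55% × (€2,145.00 − €1,400.00) = €107.10 + 18.55% × €745.00 = €245.30
Health Levy: 4% × €2,385.00 = €95.40
Total: €245.30 + €95.40 = €340.70

€340.70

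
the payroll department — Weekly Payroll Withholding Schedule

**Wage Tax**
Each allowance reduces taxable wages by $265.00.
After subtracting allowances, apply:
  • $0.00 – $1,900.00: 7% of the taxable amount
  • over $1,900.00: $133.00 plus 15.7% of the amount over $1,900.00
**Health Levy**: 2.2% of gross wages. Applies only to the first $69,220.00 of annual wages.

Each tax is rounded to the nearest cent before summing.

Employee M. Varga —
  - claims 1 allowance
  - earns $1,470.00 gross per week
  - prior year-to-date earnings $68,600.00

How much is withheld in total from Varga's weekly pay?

$97.99

Wage Tax: taxable = $1,470.00 − 1×$265.00 = $1,205.00
  7% × $1,205.00 = $84.35
Health Levy: cap $69,220.00 − YTD $68,600.00 = $620.00 subject; 2.2% × $620.00 = $13.64
Total: $84.35 + $13.64 = $97.99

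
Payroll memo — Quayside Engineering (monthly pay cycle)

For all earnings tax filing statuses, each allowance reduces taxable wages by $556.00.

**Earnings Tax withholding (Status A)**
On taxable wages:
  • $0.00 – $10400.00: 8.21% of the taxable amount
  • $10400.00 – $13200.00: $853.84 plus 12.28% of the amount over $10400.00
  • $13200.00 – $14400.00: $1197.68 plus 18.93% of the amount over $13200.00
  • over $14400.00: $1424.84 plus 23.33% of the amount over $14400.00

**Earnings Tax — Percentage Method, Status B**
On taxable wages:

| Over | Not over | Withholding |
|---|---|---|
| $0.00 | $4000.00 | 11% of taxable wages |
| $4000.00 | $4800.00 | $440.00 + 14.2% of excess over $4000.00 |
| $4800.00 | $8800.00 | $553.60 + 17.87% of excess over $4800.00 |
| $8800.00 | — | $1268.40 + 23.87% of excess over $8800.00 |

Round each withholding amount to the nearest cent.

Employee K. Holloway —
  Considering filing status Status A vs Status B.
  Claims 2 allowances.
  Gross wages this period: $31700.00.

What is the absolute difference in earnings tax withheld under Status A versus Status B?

Earnings Tax (Status A): taxable = $31700.00 − 2×$556.00 = $30588.00
  $1424.84 + 23.33% × ($30588.00 − $14400.00) = $1424.84 + 23.33% × $16188.00 = $5201.50
Earnings Tax (Status B): taxable = $31700.00 − 2×$556.00 = $30588.00
  $1268.40 + 23.87% × ($30588.00 − $8800.00) = $1268.40 + 23.87% × $21788.00 = $6469.20
Difference: |$5201.50 − $6469.20| = $1267.70 (higher under Status B)

$1267.70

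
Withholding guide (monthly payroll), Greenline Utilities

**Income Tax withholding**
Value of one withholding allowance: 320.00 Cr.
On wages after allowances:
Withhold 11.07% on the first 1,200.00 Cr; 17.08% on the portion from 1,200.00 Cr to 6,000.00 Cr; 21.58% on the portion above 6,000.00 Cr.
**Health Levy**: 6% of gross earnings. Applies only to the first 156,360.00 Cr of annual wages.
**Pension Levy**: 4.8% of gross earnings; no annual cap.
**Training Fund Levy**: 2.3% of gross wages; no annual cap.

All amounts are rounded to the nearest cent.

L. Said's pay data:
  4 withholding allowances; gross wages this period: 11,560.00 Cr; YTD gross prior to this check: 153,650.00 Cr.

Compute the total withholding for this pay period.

Income Tax: taxable = 11,560.00 Cr − 4×320.00 Cr = 10,280.00 Cr
  952.68 Cr + 21.58% × (10,280.00 Cr − 6,000.00 Cr) = 952.68 Cr + 21.58% × 4,280.00 Cr = 1,876.30 Cr
Health Levy: cap 156,360.00 Cr − YTD 153,650.00 Cr = 2,710.00 Cr subject; 6% × 2,710.00 Cr = 162.60 Cr
Pension Levy: 4.8% × 11,560.00 Cr = 554.88 Cr
Training Fund Levy: 2.3% × 11,560.00 Cr = 265.88 Cr
Total: 1,876.30 Cr + 162.60 Cr + 554.88 Cr + 265.88 Cr = 2,859.66 Cr

2,859.66 Cr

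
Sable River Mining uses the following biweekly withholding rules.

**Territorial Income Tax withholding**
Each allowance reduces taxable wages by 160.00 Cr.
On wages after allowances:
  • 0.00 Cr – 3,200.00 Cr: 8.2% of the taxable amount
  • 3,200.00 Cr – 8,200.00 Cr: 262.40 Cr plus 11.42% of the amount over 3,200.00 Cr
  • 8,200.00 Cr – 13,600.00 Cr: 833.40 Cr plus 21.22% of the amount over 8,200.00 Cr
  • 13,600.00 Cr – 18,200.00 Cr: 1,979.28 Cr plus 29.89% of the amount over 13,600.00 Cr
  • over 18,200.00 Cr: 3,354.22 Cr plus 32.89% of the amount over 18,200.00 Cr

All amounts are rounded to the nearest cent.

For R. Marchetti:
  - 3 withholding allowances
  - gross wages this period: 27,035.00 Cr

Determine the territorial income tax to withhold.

6,102.18 Cr

Territorial Income Tax: taxable = 27,035.00 Cr − 3×160.00 Cr = 26,555.00 Cr
  3,354.22 Cr + 32.89% × (26,555.00 Cr − 18,200.00 Cr) = 3,354.22 Cr + 32.89% × 8,355.00 Cr = 6,102.18 Cr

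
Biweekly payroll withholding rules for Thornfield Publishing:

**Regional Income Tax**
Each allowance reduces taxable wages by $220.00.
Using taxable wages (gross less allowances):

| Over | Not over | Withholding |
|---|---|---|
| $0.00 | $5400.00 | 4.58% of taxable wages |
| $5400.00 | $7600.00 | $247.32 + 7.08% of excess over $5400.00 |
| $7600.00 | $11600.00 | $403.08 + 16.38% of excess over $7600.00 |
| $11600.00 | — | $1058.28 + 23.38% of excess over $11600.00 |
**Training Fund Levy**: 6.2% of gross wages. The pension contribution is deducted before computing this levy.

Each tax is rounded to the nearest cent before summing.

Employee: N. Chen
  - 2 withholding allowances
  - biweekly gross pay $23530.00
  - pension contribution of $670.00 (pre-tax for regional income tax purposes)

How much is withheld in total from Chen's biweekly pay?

$5005.32

Regional Income Tax: taxable = $23530.00 − $670.00 − 2×$220.00 = $22420.00
  $1058.28 + 23.38% × ($22420.00 − $11600.00) = $1058.28 + 23.38% × $10820.00 = $3588.00
Training Fund Levy: 6.2% × $22860.00 = $1417.32
Total: $3588.00 + $1417.32 = $5005.32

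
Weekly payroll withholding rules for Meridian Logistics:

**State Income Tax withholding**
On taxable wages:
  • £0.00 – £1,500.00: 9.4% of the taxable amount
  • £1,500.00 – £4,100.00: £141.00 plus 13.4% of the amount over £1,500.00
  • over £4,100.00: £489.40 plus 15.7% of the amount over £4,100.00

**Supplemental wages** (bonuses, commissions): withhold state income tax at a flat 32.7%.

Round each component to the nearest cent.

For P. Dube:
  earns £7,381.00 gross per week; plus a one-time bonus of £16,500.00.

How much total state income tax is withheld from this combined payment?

£6,400.02

State Income Tax: taxable = £7,381.00
  £489.40 + 15.7% × (£7,381.00 − £4,100.00) = £489.40 + 15.7% × £3,281.00 = £1,004.52
Supplemental (32.7% flat on bonus): 32.7% × £16,500.00 = £5,395.50
Total state income tax: £1,004.52 + £5,395.50 = £6,400.02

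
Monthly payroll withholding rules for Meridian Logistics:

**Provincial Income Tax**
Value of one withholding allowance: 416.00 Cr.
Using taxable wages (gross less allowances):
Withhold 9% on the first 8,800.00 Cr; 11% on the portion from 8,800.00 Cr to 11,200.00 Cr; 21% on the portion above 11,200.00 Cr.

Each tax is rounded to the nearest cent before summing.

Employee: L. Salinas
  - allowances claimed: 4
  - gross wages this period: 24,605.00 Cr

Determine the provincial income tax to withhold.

3,521.61 Cr

Provincial Income Tax: taxable = 24,605.00 Cr − 4×416.00 Cr = 22,941.00 Cr
  1,056.00 Cr + 21% × (22,941.00 Cr − 11,200.00 Cr) = 1,056.00 Cr + 21% × 11,741.00 Cr = 3,521.61 Cr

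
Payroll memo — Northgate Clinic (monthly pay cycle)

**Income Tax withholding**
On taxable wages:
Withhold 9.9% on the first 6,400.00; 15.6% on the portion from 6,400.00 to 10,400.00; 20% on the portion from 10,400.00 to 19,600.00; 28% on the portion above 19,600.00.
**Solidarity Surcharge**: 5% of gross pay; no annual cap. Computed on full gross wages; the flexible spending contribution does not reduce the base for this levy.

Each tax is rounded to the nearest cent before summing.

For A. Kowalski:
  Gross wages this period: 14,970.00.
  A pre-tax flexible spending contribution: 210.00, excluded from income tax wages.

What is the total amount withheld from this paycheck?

Income Tax: taxable = 14,970.00 − 210.00 = 14,760.00
  1,257.60 + 20% × (14,760.00 − 10,400.00) = 1,257.60 + 20% × 4,360.00 = 2,129.60
Solidarity Surcharge: 5% × 14,970.00 = 748.50
Total: 2,129.60 + 748.50 = 2,878.10

2,878.10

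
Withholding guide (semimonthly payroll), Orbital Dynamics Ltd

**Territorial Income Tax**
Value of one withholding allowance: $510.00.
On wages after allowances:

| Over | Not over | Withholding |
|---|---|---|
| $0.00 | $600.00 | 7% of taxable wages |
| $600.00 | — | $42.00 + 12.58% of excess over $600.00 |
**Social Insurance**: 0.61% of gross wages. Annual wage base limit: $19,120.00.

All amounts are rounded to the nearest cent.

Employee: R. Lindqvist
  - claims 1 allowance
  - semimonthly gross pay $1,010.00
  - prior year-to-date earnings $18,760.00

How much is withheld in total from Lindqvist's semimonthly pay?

Territorial Income Tax: taxable = $1,010.00 − 1×$510.00 = $500.00
  7% × $500.00 = $35.00
Social Insurance: cap $19,120.00 − YTD $18,760.00 = $360.00 subject; 0.61% × $360.00 = $2.20
Total: $35.00 + $2.20 = $37.20

$37.20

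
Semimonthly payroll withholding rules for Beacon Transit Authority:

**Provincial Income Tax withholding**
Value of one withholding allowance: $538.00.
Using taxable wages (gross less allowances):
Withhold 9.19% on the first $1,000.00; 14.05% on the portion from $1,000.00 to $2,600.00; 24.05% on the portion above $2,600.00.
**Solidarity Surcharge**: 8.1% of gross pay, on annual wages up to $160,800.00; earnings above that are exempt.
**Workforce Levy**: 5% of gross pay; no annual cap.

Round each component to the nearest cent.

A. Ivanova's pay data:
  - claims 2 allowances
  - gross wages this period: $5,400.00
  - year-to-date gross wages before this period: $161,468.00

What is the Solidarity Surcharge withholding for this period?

Solidarity Surcharge: YTD $161,468.00 ≥ cap $160,800.00 → $0.00

$0.00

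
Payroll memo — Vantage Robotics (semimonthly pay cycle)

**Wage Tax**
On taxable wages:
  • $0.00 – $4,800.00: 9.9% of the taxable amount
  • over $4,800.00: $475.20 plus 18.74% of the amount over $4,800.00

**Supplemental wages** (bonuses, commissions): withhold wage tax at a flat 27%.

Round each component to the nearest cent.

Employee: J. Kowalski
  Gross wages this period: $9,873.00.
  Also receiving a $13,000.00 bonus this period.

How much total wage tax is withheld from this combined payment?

Wage Tax: taxable = $9,873.00
  $475.20 + 18.74% × ($9,873.00 − $4,800.00) = $475.20 + 18.74% × $5,073.00 = $1,425.88
Supplemental (27% flat on bonus): 27% × $13,000.00 = $3,510.00
Total wage tax: $1,425.88 + $3,510.00 = $4,935.88

$4,935.88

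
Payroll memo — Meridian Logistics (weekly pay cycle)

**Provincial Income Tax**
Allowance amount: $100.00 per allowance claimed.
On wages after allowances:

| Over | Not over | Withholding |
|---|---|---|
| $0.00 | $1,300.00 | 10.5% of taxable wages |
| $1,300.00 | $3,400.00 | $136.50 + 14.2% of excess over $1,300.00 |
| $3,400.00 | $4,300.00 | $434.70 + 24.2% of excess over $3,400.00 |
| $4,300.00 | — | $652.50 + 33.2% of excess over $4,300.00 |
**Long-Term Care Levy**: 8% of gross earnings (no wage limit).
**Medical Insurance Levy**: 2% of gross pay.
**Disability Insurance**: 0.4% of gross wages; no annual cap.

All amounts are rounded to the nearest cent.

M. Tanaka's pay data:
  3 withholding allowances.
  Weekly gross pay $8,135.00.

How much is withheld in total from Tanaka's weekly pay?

Provincial Income Tax: taxable = $8,135.00 − 3×$100.00 = $7,835.00
  $652.50 + 33.2% × ($7,835.00 − $4,300.00) = $652.50 + 33.2% × $3,535.00 = $1,826.12
Long-Term Care Levy: 8% × $8,135.00 = $650.80
Medical Insurance Levy: 2% × $8,135.00 = $162.70
Disability Insurance: 0.4% × $8,135.00 = $32.54
Total: $1,826.12 + $650.80 + $162.70 + $32.54 = $2,672.16

$2,672.16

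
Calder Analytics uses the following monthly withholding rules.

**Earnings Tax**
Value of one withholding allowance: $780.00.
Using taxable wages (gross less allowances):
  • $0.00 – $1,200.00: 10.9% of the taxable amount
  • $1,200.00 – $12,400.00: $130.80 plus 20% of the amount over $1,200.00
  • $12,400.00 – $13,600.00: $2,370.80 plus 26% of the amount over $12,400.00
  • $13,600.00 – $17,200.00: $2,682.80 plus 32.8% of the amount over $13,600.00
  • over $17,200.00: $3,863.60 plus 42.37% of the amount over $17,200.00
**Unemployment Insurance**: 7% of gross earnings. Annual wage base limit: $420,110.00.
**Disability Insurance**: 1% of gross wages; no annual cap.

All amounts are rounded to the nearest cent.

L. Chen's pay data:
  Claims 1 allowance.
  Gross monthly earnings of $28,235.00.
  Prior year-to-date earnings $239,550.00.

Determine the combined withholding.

$10,467.44

Earnings Tax: taxable = $28,235.00 − 1×$780.00 = $27,455.00
  $3,863.60 + 42.37% × ($27,455.00 − $17,200.00) = $3,863.60 + 42.37% × $10,255.00 = $8,208.64
Unemployment Insurance: 7% × $28,235.00 = $1,976.45
Disability Insurance: 1% × $28,235.00 = $282.35
Total: $8,208.64 + $1,976.45 + $282.35 = $10,467.44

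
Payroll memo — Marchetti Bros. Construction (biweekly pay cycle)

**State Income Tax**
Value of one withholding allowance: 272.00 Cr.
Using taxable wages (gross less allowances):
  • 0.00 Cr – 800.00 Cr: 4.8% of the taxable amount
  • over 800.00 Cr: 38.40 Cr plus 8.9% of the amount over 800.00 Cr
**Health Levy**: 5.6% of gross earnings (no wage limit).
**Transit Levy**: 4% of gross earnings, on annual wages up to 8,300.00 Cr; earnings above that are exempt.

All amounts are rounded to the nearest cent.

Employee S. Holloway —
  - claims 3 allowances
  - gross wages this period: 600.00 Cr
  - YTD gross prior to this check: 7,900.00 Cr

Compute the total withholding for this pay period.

State Income Tax: taxable = 600.00 Cr − 3×272.00 Cr = -216.00 Cr
  Taxable ≤ 0 → 0.00 Cr
Health Levy: 5.6% × 600.00 Cr = 33.60 Cr
Transit Levy: cap 8,300.00 Cr − YTD 7,900.00 Cr = 400.00 Cr subject; 4% × 400.00 Cr = 16.00 Cr
Total: 0.00 Cr + 33.60 Cr + 16.00 Cr = 49.60 Cr

49.60 Cr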